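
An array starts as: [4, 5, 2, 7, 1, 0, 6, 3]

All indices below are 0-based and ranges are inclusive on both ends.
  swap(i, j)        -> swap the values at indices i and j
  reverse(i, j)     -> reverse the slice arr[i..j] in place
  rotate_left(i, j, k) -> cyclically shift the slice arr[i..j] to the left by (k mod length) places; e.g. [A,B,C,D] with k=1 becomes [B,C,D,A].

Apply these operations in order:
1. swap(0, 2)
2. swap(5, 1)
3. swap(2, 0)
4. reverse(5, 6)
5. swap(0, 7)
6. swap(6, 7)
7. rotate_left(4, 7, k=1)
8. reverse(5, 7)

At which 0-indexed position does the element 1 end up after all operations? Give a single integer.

After 1 (swap(0, 2)): [2, 5, 4, 7, 1, 0, 6, 3]
After 2 (swap(5, 1)): [2, 0, 4, 7, 1, 5, 6, 3]
After 3 (swap(2, 0)): [4, 0, 2, 7, 1, 5, 6, 3]
After 4 (reverse(5, 6)): [4, 0, 2, 7, 1, 6, 5, 3]
After 5 (swap(0, 7)): [3, 0, 2, 7, 1, 6, 5, 4]
After 6 (swap(6, 7)): [3, 0, 2, 7, 1, 6, 4, 5]
After 7 (rotate_left(4, 7, k=1)): [3, 0, 2, 7, 6, 4, 5, 1]
After 8 (reverse(5, 7)): [3, 0, 2, 7, 6, 1, 5, 4]

Answer: 5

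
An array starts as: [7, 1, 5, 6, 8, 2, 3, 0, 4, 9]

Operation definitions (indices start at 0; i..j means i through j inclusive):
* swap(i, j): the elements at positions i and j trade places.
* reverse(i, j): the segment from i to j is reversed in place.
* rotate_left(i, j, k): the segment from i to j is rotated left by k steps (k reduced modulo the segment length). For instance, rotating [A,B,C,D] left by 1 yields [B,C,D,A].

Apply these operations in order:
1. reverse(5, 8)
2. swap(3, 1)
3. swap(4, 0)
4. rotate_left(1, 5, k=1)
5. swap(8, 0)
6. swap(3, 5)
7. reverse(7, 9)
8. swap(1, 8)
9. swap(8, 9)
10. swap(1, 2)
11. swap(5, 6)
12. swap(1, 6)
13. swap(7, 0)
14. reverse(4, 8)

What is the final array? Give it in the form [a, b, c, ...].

Answer: [9, 7, 8, 6, 3, 2, 1, 0, 4, 5]

Derivation:
After 1 (reverse(5, 8)): [7, 1, 5, 6, 8, 4, 0, 3, 2, 9]
After 2 (swap(3, 1)): [7, 6, 5, 1, 8, 4, 0, 3, 2, 9]
After 3 (swap(4, 0)): [8, 6, 5, 1, 7, 4, 0, 3, 2, 9]
After 4 (rotate_left(1, 5, k=1)): [8, 5, 1, 7, 4, 6, 0, 3, 2, 9]
After 5 (swap(8, 0)): [2, 5, 1, 7, 4, 6, 0, 3, 8, 9]
After 6 (swap(3, 5)): [2, 5, 1, 6, 4, 7, 0, 3, 8, 9]
After 7 (reverse(7, 9)): [2, 5, 1, 6, 4, 7, 0, 9, 8, 3]
After 8 (swap(1, 8)): [2, 8, 1, 6, 4, 7, 0, 9, 5, 3]
After 9 (swap(8, 9)): [2, 8, 1, 6, 4, 7, 0, 9, 3, 5]
After 10 (swap(1, 2)): [2, 1, 8, 6, 4, 7, 0, 9, 3, 5]
After 11 (swap(5, 6)): [2, 1, 8, 6, 4, 0, 7, 9, 3, 5]
After 12 (swap(1, 6)): [2, 7, 8, 6, 4, 0, 1, 9, 3, 5]
After 13 (swap(7, 0)): [9, 7, 8, 6, 4, 0, 1, 2, 3, 5]
After 14 (reverse(4, 8)): [9, 7, 8, 6, 3, 2, 1, 0, 4, 5]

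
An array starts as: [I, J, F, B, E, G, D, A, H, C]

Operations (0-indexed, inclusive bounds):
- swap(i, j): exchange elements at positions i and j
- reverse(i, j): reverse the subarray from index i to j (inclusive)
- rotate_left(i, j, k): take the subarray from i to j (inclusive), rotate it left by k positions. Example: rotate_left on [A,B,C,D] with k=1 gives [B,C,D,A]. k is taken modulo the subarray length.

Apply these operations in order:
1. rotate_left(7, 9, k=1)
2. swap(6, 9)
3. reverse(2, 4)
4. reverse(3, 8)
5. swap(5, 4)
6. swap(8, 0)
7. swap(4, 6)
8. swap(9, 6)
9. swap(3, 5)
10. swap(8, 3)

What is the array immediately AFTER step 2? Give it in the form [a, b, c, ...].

After 1 (rotate_left(7, 9, k=1)): [I, J, F, B, E, G, D, H, C, A]
After 2 (swap(6, 9)): [I, J, F, B, E, G, A, H, C, D]

Answer: [I, J, F, B, E, G, A, H, C, D]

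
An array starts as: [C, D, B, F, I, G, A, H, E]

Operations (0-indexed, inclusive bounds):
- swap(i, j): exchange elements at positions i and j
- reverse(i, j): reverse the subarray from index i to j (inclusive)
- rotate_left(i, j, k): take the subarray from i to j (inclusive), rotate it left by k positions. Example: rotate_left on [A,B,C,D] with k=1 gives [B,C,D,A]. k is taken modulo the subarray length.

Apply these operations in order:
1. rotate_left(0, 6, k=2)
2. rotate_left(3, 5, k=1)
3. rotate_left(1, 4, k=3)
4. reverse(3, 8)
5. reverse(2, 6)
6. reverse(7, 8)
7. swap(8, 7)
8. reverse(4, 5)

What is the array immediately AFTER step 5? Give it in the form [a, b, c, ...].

After 1 (rotate_left(0, 6, k=2)): [B, F, I, G, A, C, D, H, E]
After 2 (rotate_left(3, 5, k=1)): [B, F, I, A, C, G, D, H, E]
After 3 (rotate_left(1, 4, k=3)): [B, C, F, I, A, G, D, H, E]
After 4 (reverse(3, 8)): [B, C, F, E, H, D, G, A, I]
After 5 (reverse(2, 6)): [B, C, G, D, H, E, F, A, I]

Answer: [B, C, G, D, H, E, F, A, I]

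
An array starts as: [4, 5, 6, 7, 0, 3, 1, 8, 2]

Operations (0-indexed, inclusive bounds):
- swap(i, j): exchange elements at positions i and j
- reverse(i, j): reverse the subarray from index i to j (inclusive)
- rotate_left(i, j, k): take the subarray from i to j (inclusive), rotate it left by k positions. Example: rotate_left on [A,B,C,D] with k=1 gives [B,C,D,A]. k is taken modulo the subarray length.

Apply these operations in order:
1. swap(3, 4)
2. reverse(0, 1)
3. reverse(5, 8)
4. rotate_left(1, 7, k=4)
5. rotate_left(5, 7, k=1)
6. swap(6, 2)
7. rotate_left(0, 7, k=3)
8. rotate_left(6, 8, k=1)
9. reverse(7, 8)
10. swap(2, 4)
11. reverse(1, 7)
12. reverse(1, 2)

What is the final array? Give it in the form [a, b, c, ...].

After 1 (swap(3, 4)): [4, 5, 6, 0, 7, 3, 1, 8, 2]
After 2 (reverse(0, 1)): [5, 4, 6, 0, 7, 3, 1, 8, 2]
After 3 (reverse(5, 8)): [5, 4, 6, 0, 7, 2, 8, 1, 3]
After 4 (rotate_left(1, 7, k=4)): [5, 2, 8, 1, 4, 6, 0, 7, 3]
After 5 (rotate_left(5, 7, k=1)): [5, 2, 8, 1, 4, 0, 7, 6, 3]
After 6 (swap(6, 2)): [5, 2, 7, 1, 4, 0, 8, 6, 3]
After 7 (rotate_left(0, 7, k=3)): [1, 4, 0, 8, 6, 5, 2, 7, 3]
After 8 (rotate_left(6, 8, k=1)): [1, 4, 0, 8, 6, 5, 7, 3, 2]
After 9 (reverse(7, 8)): [1, 4, 0, 8, 6, 5, 7, 2, 3]
After 10 (swap(2, 4)): [1, 4, 6, 8, 0, 5, 7, 2, 3]
After 11 (reverse(1, 7)): [1, 2, 7, 5, 0, 8, 6, 4, 3]
After 12 (reverse(1, 2)): [1, 7, 2, 5, 0, 8, 6, 4, 3]

Answer: [1, 7, 2, 5, 0, 8, 6, 4, 3]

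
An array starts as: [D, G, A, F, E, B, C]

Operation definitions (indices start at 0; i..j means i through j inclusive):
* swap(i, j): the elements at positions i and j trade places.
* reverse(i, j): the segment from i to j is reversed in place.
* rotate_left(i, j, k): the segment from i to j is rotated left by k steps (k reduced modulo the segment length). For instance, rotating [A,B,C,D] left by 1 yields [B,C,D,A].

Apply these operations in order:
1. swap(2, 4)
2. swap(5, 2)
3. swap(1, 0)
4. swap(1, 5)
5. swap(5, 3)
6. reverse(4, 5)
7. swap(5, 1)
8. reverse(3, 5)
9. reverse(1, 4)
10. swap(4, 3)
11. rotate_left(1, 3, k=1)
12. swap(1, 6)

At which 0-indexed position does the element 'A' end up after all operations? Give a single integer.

Answer: 2

Derivation:
After 1 (swap(2, 4)): [D, G, E, F, A, B, C]
After 2 (swap(5, 2)): [D, G, B, F, A, E, C]
After 3 (swap(1, 0)): [G, D, B, F, A, E, C]
After 4 (swap(1, 5)): [G, E, B, F, A, D, C]
After 5 (swap(5, 3)): [G, E, B, D, A, F, C]
After 6 (reverse(4, 5)): [G, E, B, D, F, A, C]
After 7 (swap(5, 1)): [G, A, B, D, F, E, C]
After 8 (reverse(3, 5)): [G, A, B, E, F, D, C]
After 9 (reverse(1, 4)): [G, F, E, B, A, D, C]
After 10 (swap(4, 3)): [G, F, E, A, B, D, C]
After 11 (rotate_left(1, 3, k=1)): [G, E, A, F, B, D, C]
After 12 (swap(1, 6)): [G, C, A, F, B, D, E]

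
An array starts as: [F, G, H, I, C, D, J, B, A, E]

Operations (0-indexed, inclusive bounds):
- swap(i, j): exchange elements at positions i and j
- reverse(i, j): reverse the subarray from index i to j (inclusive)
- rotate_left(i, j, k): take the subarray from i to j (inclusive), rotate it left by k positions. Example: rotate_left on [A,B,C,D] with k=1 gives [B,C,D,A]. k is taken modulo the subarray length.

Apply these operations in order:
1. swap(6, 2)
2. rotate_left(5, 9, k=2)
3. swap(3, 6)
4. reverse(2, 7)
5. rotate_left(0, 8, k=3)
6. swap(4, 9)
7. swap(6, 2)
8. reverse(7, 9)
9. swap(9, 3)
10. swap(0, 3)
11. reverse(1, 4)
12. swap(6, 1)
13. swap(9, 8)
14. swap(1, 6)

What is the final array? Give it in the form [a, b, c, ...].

After 1 (swap(6, 2)): [F, G, J, I, C, D, H, B, A, E]
After 2 (rotate_left(5, 9, k=2)): [F, G, J, I, C, B, A, E, D, H]
After 3 (swap(3, 6)): [F, G, J, A, C, B, I, E, D, H]
After 4 (reverse(2, 7)): [F, G, E, I, B, C, A, J, D, H]
After 5 (rotate_left(0, 8, k=3)): [I, B, C, A, J, D, F, G, E, H]
After 6 (swap(4, 9)): [I, B, C, A, H, D, F, G, E, J]
After 7 (swap(6, 2)): [I, B, F, A, H, D, C, G, E, J]
After 8 (reverse(7, 9)): [I, B, F, A, H, D, C, J, E, G]
After 9 (swap(9, 3)): [I, B, F, G, H, D, C, J, E, A]
After 10 (swap(0, 3)): [G, B, F, I, H, D, C, J, E, A]
After 11 (reverse(1, 4)): [G, H, I, F, B, D, C, J, E, A]
After 12 (swap(6, 1)): [G, C, I, F, B, D, H, J, E, A]
After 13 (swap(9, 8)): [G, C, I, F, B, D, H, J, A, E]
After 14 (swap(1, 6)): [G, H, I, F, B, D, C, J, A, E]

Answer: [G, H, I, F, B, D, C, J, A, E]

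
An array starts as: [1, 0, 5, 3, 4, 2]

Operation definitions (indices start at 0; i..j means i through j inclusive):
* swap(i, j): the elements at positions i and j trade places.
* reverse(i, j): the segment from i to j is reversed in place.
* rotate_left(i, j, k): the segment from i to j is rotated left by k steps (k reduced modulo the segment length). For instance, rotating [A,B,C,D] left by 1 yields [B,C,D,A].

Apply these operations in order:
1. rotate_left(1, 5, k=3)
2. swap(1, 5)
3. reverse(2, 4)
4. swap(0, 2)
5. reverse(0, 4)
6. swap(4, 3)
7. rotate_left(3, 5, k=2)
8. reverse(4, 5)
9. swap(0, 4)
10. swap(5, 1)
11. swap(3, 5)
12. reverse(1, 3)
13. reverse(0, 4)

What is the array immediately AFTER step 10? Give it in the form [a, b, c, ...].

After 1 (rotate_left(1, 5, k=3)): [1, 4, 2, 0, 5, 3]
After 2 (swap(1, 5)): [1, 3, 2, 0, 5, 4]
After 3 (reverse(2, 4)): [1, 3, 5, 0, 2, 4]
After 4 (swap(0, 2)): [5, 3, 1, 0, 2, 4]
After 5 (reverse(0, 4)): [2, 0, 1, 3, 5, 4]
After 6 (swap(4, 3)): [2, 0, 1, 5, 3, 4]
After 7 (rotate_left(3, 5, k=2)): [2, 0, 1, 4, 5, 3]
After 8 (reverse(4, 5)): [2, 0, 1, 4, 3, 5]
After 9 (swap(0, 4)): [3, 0, 1, 4, 2, 5]
After 10 (swap(5, 1)): [3, 5, 1, 4, 2, 0]

Answer: [3, 5, 1, 4, 2, 0]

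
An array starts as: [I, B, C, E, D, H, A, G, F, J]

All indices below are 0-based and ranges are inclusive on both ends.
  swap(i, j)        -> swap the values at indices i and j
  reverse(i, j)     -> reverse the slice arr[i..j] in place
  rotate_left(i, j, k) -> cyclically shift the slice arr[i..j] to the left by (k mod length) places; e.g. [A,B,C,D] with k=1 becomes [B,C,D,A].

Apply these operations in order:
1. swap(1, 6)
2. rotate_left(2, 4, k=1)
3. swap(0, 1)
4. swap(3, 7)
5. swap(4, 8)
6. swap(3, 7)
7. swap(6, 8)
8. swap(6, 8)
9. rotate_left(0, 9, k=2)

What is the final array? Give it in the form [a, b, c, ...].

Answer: [E, D, F, H, B, G, C, J, A, I]

Derivation:
After 1 (swap(1, 6)): [I, A, C, E, D, H, B, G, F, J]
After 2 (rotate_left(2, 4, k=1)): [I, A, E, D, C, H, B, G, F, J]
After 3 (swap(0, 1)): [A, I, E, D, C, H, B, G, F, J]
After 4 (swap(3, 7)): [A, I, E, G, C, H, B, D, F, J]
After 5 (swap(4, 8)): [A, I, E, G, F, H, B, D, C, J]
After 6 (swap(3, 7)): [A, I, E, D, F, H, B, G, C, J]
After 7 (swap(6, 8)): [A, I, E, D, F, H, C, G, B, J]
After 8 (swap(6, 8)): [A, I, E, D, F, H, B, G, C, J]
After 9 (rotate_left(0, 9, k=2)): [E, D, F, H, B, G, C, J, A, I]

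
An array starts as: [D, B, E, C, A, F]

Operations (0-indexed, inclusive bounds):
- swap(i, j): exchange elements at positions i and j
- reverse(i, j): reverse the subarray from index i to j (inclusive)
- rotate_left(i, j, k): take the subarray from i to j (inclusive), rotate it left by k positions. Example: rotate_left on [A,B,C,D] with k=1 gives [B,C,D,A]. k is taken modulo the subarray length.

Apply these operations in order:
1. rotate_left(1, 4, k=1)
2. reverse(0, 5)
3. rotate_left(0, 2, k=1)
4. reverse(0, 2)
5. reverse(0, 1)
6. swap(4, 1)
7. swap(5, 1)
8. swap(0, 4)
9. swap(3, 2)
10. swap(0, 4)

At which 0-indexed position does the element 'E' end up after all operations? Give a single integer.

Answer: 5

Derivation:
After 1 (rotate_left(1, 4, k=1)): [D, E, C, A, B, F]
After 2 (reverse(0, 5)): [F, B, A, C, E, D]
After 3 (rotate_left(0, 2, k=1)): [B, A, F, C, E, D]
After 4 (reverse(0, 2)): [F, A, B, C, E, D]
After 5 (reverse(0, 1)): [A, F, B, C, E, D]
After 6 (swap(4, 1)): [A, E, B, C, F, D]
After 7 (swap(5, 1)): [A, D, B, C, F, E]
After 8 (swap(0, 4)): [F, D, B, C, A, E]
After 9 (swap(3, 2)): [F, D, C, B, A, E]
After 10 (swap(0, 4)): [A, D, C, B, F, E]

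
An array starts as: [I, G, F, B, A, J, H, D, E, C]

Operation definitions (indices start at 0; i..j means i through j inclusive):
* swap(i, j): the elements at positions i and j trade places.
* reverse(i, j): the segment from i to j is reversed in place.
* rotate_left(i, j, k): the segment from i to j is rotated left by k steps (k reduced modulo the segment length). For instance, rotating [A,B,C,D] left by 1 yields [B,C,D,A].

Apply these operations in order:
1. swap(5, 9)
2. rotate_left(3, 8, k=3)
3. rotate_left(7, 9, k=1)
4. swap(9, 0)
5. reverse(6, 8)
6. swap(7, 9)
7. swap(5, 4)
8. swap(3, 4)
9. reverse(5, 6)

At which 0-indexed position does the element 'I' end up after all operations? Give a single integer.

Answer: 7

Derivation:
After 1 (swap(5, 9)): [I, G, F, B, A, C, H, D, E, J]
After 2 (rotate_left(3, 8, k=3)): [I, G, F, H, D, E, B, A, C, J]
After 3 (rotate_left(7, 9, k=1)): [I, G, F, H, D, E, B, C, J, A]
After 4 (swap(9, 0)): [A, G, F, H, D, E, B, C, J, I]
After 5 (reverse(6, 8)): [A, G, F, H, D, E, J, C, B, I]
After 6 (swap(7, 9)): [A, G, F, H, D, E, J, I, B, C]
After 7 (swap(5, 4)): [A, G, F, H, E, D, J, I, B, C]
After 8 (swap(3, 4)): [A, G, F, E, H, D, J, I, B, C]
After 9 (reverse(5, 6)): [A, G, F, E, H, J, D, I, B, C]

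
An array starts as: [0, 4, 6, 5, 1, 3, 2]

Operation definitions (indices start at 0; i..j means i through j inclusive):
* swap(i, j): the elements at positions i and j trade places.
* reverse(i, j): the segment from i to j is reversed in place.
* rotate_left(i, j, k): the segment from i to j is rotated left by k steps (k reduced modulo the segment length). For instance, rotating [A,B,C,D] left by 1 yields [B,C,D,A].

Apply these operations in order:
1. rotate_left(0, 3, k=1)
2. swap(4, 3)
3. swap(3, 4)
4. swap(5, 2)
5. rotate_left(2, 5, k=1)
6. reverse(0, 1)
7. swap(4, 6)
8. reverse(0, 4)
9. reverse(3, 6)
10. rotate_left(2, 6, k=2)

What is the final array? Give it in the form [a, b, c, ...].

Answer: [2, 1, 3, 6, 4, 0, 5]

Derivation:
After 1 (rotate_left(0, 3, k=1)): [4, 6, 5, 0, 1, 3, 2]
After 2 (swap(4, 3)): [4, 6, 5, 1, 0, 3, 2]
After 3 (swap(3, 4)): [4, 6, 5, 0, 1, 3, 2]
After 4 (swap(5, 2)): [4, 6, 3, 0, 1, 5, 2]
After 5 (rotate_left(2, 5, k=1)): [4, 6, 0, 1, 5, 3, 2]
After 6 (reverse(0, 1)): [6, 4, 0, 1, 5, 3, 2]
After 7 (swap(4, 6)): [6, 4, 0, 1, 2, 3, 5]
After 8 (reverse(0, 4)): [2, 1, 0, 4, 6, 3, 5]
After 9 (reverse(3, 6)): [2, 1, 0, 5, 3, 6, 4]
After 10 (rotate_left(2, 6, k=2)): [2, 1, 3, 6, 4, 0, 5]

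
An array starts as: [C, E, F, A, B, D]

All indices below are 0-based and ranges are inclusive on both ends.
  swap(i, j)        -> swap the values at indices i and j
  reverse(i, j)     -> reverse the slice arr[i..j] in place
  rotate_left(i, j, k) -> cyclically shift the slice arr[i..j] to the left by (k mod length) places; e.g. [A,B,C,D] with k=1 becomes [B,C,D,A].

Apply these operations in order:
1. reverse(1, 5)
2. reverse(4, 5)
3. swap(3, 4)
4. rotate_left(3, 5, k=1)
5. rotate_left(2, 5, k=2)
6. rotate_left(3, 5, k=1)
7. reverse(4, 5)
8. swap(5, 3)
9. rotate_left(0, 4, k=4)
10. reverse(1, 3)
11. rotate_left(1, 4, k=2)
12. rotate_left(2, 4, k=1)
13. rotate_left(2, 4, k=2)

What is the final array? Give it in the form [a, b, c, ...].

Answer: [E, C, A, F, D, B]

Derivation:
After 1 (reverse(1, 5)): [C, D, B, A, F, E]
After 2 (reverse(4, 5)): [C, D, B, A, E, F]
After 3 (swap(3, 4)): [C, D, B, E, A, F]
After 4 (rotate_left(3, 5, k=1)): [C, D, B, A, F, E]
After 5 (rotate_left(2, 5, k=2)): [C, D, F, E, B, A]
After 6 (rotate_left(3, 5, k=1)): [C, D, F, B, A, E]
After 7 (reverse(4, 5)): [C, D, F, B, E, A]
After 8 (swap(5, 3)): [C, D, F, A, E, B]
After 9 (rotate_left(0, 4, k=4)): [E, C, D, F, A, B]
After 10 (reverse(1, 3)): [E, F, D, C, A, B]
After 11 (rotate_left(1, 4, k=2)): [E, C, A, F, D, B]
After 12 (rotate_left(2, 4, k=1)): [E, C, F, D, A, B]
After 13 (rotate_left(2, 4, k=2)): [E, C, A, F, D, B]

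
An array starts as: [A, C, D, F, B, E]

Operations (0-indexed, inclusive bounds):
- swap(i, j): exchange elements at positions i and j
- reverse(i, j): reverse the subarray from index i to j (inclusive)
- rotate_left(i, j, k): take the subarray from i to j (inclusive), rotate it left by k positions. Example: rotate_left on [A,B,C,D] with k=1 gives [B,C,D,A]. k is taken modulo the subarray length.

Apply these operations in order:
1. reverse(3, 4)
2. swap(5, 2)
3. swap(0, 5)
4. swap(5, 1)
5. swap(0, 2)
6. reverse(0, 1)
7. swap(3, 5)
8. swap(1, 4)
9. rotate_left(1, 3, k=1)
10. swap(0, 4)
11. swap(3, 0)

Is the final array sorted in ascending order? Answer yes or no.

Answer: no

Derivation:
After 1 (reverse(3, 4)): [A, C, D, B, F, E]
After 2 (swap(5, 2)): [A, C, E, B, F, D]
After 3 (swap(0, 5)): [D, C, E, B, F, A]
After 4 (swap(5, 1)): [D, A, E, B, F, C]
After 5 (swap(0, 2)): [E, A, D, B, F, C]
After 6 (reverse(0, 1)): [A, E, D, B, F, C]
After 7 (swap(3, 5)): [A, E, D, C, F, B]
After 8 (swap(1, 4)): [A, F, D, C, E, B]
After 9 (rotate_left(1, 3, k=1)): [A, D, C, F, E, B]
After 10 (swap(0, 4)): [E, D, C, F, A, B]
After 11 (swap(3, 0)): [F, D, C, E, A, B]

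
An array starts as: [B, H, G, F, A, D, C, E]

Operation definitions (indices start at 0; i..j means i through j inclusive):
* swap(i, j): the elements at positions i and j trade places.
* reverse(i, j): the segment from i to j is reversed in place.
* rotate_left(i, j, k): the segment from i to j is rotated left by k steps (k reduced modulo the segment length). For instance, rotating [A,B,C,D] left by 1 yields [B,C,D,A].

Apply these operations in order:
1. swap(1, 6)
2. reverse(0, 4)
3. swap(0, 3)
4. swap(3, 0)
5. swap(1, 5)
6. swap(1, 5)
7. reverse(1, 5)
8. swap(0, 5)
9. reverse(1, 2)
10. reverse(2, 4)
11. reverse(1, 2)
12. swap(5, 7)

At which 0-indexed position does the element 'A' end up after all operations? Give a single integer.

Answer: 7

Derivation:
After 1 (swap(1, 6)): [B, C, G, F, A, D, H, E]
After 2 (reverse(0, 4)): [A, F, G, C, B, D, H, E]
After 3 (swap(0, 3)): [C, F, G, A, B, D, H, E]
After 4 (swap(3, 0)): [A, F, G, C, B, D, H, E]
After 5 (swap(1, 5)): [A, D, G, C, B, F, H, E]
After 6 (swap(1, 5)): [A, F, G, C, B, D, H, E]
After 7 (reverse(1, 5)): [A, D, B, C, G, F, H, E]
After 8 (swap(0, 5)): [F, D, B, C, G, A, H, E]
After 9 (reverse(1, 2)): [F, B, D, C, G, A, H, E]
After 10 (reverse(2, 4)): [F, B, G, C, D, A, H, E]
After 11 (reverse(1, 2)): [F, G, B, C, D, A, H, E]
After 12 (swap(5, 7)): [F, G, B, C, D, E, H, A]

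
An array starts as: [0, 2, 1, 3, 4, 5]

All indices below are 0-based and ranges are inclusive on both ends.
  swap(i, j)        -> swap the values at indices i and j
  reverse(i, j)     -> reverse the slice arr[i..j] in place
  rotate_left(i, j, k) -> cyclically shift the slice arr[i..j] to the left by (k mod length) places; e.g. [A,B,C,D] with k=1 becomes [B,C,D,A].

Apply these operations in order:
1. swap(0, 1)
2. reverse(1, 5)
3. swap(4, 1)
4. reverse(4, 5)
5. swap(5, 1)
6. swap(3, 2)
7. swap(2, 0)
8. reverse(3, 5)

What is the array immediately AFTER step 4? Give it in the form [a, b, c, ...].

After 1 (swap(0, 1)): [2, 0, 1, 3, 4, 5]
After 2 (reverse(1, 5)): [2, 5, 4, 3, 1, 0]
After 3 (swap(4, 1)): [2, 1, 4, 3, 5, 0]
After 4 (reverse(4, 5)): [2, 1, 4, 3, 0, 5]

Answer: [2, 1, 4, 3, 0, 5]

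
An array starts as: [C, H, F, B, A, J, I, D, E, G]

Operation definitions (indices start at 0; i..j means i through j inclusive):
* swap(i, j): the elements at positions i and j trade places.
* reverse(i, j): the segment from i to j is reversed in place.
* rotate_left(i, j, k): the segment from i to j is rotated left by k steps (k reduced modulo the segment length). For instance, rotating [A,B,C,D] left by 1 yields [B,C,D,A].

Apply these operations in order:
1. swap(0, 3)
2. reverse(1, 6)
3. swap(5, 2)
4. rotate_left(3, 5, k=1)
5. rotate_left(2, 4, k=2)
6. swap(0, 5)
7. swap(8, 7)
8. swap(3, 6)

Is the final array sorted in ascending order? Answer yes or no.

Answer: no

Derivation:
After 1 (swap(0, 3)): [B, H, F, C, A, J, I, D, E, G]
After 2 (reverse(1, 6)): [B, I, J, A, C, F, H, D, E, G]
After 3 (swap(5, 2)): [B, I, F, A, C, J, H, D, E, G]
After 4 (rotate_left(3, 5, k=1)): [B, I, F, C, J, A, H, D, E, G]
After 5 (rotate_left(2, 4, k=2)): [B, I, J, F, C, A, H, D, E, G]
After 6 (swap(0, 5)): [A, I, J, F, C, B, H, D, E, G]
After 7 (swap(8, 7)): [A, I, J, F, C, B, H, E, D, G]
After 8 (swap(3, 6)): [A, I, J, H, C, B, F, E, D, G]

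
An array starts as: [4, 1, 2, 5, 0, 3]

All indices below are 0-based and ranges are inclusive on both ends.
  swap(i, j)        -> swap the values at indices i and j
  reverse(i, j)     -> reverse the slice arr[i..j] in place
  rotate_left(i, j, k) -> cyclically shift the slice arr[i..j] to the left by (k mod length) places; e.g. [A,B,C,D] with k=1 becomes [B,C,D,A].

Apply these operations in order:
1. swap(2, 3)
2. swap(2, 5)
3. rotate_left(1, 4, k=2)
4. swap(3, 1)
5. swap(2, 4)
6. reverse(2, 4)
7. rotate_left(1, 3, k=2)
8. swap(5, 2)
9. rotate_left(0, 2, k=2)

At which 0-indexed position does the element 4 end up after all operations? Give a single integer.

Answer: 1

Derivation:
After 1 (swap(2, 3)): [4, 1, 5, 2, 0, 3]
After 2 (swap(2, 5)): [4, 1, 3, 2, 0, 5]
After 3 (rotate_left(1, 4, k=2)): [4, 2, 0, 1, 3, 5]
After 4 (swap(3, 1)): [4, 1, 0, 2, 3, 5]
After 5 (swap(2, 4)): [4, 1, 3, 2, 0, 5]
After 6 (reverse(2, 4)): [4, 1, 0, 2, 3, 5]
After 7 (rotate_left(1, 3, k=2)): [4, 2, 1, 0, 3, 5]
After 8 (swap(5, 2)): [4, 2, 5, 0, 3, 1]
After 9 (rotate_left(0, 2, k=2)): [5, 4, 2, 0, 3, 1]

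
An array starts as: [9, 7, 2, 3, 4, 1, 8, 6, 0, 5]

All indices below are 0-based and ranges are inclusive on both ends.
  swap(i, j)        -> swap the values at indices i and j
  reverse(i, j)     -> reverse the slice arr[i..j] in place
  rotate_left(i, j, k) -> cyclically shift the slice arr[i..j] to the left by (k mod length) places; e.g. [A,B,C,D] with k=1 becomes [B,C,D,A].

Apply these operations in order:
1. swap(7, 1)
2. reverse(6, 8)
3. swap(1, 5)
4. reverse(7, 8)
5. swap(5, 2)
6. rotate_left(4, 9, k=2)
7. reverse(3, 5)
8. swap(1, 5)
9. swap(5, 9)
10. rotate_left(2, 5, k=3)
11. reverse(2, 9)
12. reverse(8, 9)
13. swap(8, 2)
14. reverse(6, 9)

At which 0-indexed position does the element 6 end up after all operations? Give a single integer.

Answer: 6

Derivation:
After 1 (swap(7, 1)): [9, 6, 2, 3, 4, 1, 8, 7, 0, 5]
After 2 (reverse(6, 8)): [9, 6, 2, 3, 4, 1, 0, 7, 8, 5]
After 3 (swap(1, 5)): [9, 1, 2, 3, 4, 6, 0, 7, 8, 5]
After 4 (reverse(7, 8)): [9, 1, 2, 3, 4, 6, 0, 8, 7, 5]
After 5 (swap(5, 2)): [9, 1, 6, 3, 4, 2, 0, 8, 7, 5]
After 6 (rotate_left(4, 9, k=2)): [9, 1, 6, 3, 0, 8, 7, 5, 4, 2]
After 7 (reverse(3, 5)): [9, 1, 6, 8, 0, 3, 7, 5, 4, 2]
After 8 (swap(1, 5)): [9, 3, 6, 8, 0, 1, 7, 5, 4, 2]
After 9 (swap(5, 9)): [9, 3, 6, 8, 0, 2, 7, 5, 4, 1]
After 10 (rotate_left(2, 5, k=3)): [9, 3, 2, 6, 8, 0, 7, 5, 4, 1]
After 11 (reverse(2, 9)): [9, 3, 1, 4, 5, 7, 0, 8, 6, 2]
After 12 (reverse(8, 9)): [9, 3, 1, 4, 5, 7, 0, 8, 2, 6]
After 13 (swap(8, 2)): [9, 3, 2, 4, 5, 7, 0, 8, 1, 6]
After 14 (reverse(6, 9)): [9, 3, 2, 4, 5, 7, 6, 1, 8, 0]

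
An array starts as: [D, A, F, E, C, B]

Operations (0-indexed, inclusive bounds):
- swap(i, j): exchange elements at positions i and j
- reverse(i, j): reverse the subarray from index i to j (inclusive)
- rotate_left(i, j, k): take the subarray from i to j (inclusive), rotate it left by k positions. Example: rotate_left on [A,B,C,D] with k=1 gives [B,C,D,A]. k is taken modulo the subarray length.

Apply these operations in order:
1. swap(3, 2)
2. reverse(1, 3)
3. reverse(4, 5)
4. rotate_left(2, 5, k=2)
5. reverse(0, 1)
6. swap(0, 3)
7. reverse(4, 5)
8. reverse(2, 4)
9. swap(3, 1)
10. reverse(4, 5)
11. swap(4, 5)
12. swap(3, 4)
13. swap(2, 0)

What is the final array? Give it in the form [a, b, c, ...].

After 1 (swap(3, 2)): [D, A, E, F, C, B]
After 2 (reverse(1, 3)): [D, F, E, A, C, B]
After 3 (reverse(4, 5)): [D, F, E, A, B, C]
After 4 (rotate_left(2, 5, k=2)): [D, F, B, C, E, A]
After 5 (reverse(0, 1)): [F, D, B, C, E, A]
After 6 (swap(0, 3)): [C, D, B, F, E, A]
After 7 (reverse(4, 5)): [C, D, B, F, A, E]
After 8 (reverse(2, 4)): [C, D, A, F, B, E]
After 9 (swap(3, 1)): [C, F, A, D, B, E]
After 10 (reverse(4, 5)): [C, F, A, D, E, B]
After 11 (swap(4, 5)): [C, F, A, D, B, E]
After 12 (swap(3, 4)): [C, F, A, B, D, E]
After 13 (swap(2, 0)): [A, F, C, B, D, E]

Answer: [A, F, C, B, D, E]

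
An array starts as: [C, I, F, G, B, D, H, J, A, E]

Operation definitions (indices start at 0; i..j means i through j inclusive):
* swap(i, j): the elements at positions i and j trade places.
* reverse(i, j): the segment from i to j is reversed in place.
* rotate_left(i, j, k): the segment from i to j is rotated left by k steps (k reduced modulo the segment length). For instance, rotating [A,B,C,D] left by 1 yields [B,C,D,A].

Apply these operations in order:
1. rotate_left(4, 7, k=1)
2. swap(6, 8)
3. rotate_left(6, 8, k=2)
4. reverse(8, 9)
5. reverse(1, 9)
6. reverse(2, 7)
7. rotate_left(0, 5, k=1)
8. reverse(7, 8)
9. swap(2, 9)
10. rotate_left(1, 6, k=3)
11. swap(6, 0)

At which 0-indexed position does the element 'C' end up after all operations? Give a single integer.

After 1 (rotate_left(4, 7, k=1)): [C, I, F, G, D, H, J, B, A, E]
After 2 (swap(6, 8)): [C, I, F, G, D, H, A, B, J, E]
After 3 (rotate_left(6, 8, k=2)): [C, I, F, G, D, H, J, A, B, E]
After 4 (reverse(8, 9)): [C, I, F, G, D, H, J, A, E, B]
After 5 (reverse(1, 9)): [C, B, E, A, J, H, D, G, F, I]
After 6 (reverse(2, 7)): [C, B, G, D, H, J, A, E, F, I]
After 7 (rotate_left(0, 5, k=1)): [B, G, D, H, J, C, A, E, F, I]
After 8 (reverse(7, 8)): [B, G, D, H, J, C, A, F, E, I]
After 9 (swap(2, 9)): [B, G, I, H, J, C, A, F, E, D]
After 10 (rotate_left(1, 6, k=3)): [B, J, C, A, G, I, H, F, E, D]
After 11 (swap(6, 0)): [H, J, C, A, G, I, B, F, E, D]

Answer: 2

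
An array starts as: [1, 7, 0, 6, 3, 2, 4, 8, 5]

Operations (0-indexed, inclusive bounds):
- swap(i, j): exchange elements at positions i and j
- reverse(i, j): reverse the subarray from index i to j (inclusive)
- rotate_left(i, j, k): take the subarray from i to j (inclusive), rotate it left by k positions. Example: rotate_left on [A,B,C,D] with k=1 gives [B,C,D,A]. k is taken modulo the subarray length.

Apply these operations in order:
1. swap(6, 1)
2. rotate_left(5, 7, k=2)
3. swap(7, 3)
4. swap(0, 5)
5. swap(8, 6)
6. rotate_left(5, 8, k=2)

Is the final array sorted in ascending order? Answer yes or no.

Answer: no

Derivation:
After 1 (swap(6, 1)): [1, 4, 0, 6, 3, 2, 7, 8, 5]
After 2 (rotate_left(5, 7, k=2)): [1, 4, 0, 6, 3, 8, 2, 7, 5]
After 3 (swap(7, 3)): [1, 4, 0, 7, 3, 8, 2, 6, 5]
After 4 (swap(0, 5)): [8, 4, 0, 7, 3, 1, 2, 6, 5]
After 5 (swap(8, 6)): [8, 4, 0, 7, 3, 1, 5, 6, 2]
After 6 (rotate_left(5, 8, k=2)): [8, 4, 0, 7, 3, 6, 2, 1, 5]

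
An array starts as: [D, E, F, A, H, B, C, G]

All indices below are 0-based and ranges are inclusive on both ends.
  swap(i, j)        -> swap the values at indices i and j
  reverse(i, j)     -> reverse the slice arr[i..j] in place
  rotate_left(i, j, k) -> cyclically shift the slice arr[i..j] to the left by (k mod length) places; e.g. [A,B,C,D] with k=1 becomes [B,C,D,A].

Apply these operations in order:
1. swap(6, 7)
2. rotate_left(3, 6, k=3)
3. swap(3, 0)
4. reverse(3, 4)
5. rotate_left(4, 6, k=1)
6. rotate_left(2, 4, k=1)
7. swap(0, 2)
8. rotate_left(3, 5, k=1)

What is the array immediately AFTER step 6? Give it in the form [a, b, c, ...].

After 1 (swap(6, 7)): [D, E, F, A, H, B, G, C]
After 2 (rotate_left(3, 6, k=3)): [D, E, F, G, A, H, B, C]
After 3 (swap(3, 0)): [G, E, F, D, A, H, B, C]
After 4 (reverse(3, 4)): [G, E, F, A, D, H, B, C]
After 5 (rotate_left(4, 6, k=1)): [G, E, F, A, H, B, D, C]
After 6 (rotate_left(2, 4, k=1)): [G, E, A, H, F, B, D, C]

Answer: [G, E, A, H, F, B, D, C]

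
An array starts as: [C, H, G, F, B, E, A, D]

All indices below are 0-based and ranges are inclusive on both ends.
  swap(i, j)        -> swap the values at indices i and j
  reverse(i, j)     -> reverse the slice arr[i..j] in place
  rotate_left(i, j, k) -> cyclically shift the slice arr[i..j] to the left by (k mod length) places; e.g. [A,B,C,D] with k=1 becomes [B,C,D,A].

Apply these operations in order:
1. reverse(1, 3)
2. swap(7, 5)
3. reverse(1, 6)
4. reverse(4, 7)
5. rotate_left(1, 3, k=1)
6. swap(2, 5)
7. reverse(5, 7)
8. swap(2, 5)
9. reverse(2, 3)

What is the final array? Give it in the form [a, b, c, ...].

After 1 (reverse(1, 3)): [C, F, G, H, B, E, A, D]
After 2 (swap(7, 5)): [C, F, G, H, B, D, A, E]
After 3 (reverse(1, 6)): [C, A, D, B, H, G, F, E]
After 4 (reverse(4, 7)): [C, A, D, B, E, F, G, H]
After 5 (rotate_left(1, 3, k=1)): [C, D, B, A, E, F, G, H]
After 6 (swap(2, 5)): [C, D, F, A, E, B, G, H]
After 7 (reverse(5, 7)): [C, D, F, A, E, H, G, B]
After 8 (swap(2, 5)): [C, D, H, A, E, F, G, B]
After 9 (reverse(2, 3)): [C, D, A, H, E, F, G, B]

Answer: [C, D, A, H, E, F, G, B]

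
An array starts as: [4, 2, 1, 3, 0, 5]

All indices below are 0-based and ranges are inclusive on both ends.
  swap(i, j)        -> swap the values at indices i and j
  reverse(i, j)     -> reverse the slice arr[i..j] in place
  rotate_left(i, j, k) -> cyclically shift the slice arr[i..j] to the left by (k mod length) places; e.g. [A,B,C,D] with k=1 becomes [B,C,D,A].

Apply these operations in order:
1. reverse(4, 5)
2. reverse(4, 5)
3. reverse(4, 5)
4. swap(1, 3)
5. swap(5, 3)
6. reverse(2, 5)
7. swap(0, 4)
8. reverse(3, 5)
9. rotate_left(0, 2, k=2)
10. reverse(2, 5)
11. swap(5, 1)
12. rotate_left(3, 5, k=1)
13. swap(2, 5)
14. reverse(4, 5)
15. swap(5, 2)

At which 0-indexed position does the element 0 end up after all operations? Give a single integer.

Answer: 2

Derivation:
After 1 (reverse(4, 5)): [4, 2, 1, 3, 5, 0]
After 2 (reverse(4, 5)): [4, 2, 1, 3, 0, 5]
After 3 (reverse(4, 5)): [4, 2, 1, 3, 5, 0]
After 4 (swap(1, 3)): [4, 3, 1, 2, 5, 0]
After 5 (swap(5, 3)): [4, 3, 1, 0, 5, 2]
After 6 (reverse(2, 5)): [4, 3, 2, 5, 0, 1]
After 7 (swap(0, 4)): [0, 3, 2, 5, 4, 1]
After 8 (reverse(3, 5)): [0, 3, 2, 1, 4, 5]
After 9 (rotate_left(0, 2, k=2)): [2, 0, 3, 1, 4, 5]
After 10 (reverse(2, 5)): [2, 0, 5, 4, 1, 3]
After 11 (swap(5, 1)): [2, 3, 5, 4, 1, 0]
After 12 (rotate_left(3, 5, k=1)): [2, 3, 5, 1, 0, 4]
After 13 (swap(2, 5)): [2, 3, 4, 1, 0, 5]
After 14 (reverse(4, 5)): [2, 3, 4, 1, 5, 0]
After 15 (swap(5, 2)): [2, 3, 0, 1, 5, 4]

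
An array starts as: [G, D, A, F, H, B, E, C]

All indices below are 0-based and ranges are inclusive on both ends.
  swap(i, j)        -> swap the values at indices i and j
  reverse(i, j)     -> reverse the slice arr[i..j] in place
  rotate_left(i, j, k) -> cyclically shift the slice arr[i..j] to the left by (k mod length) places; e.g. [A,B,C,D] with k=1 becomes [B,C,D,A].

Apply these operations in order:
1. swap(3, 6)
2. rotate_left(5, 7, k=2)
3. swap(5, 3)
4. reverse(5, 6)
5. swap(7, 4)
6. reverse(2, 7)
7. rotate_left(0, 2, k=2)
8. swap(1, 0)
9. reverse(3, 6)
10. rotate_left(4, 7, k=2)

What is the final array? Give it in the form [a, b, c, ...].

After 1 (swap(3, 6)): [G, D, A, E, H, B, F, C]
After 2 (rotate_left(5, 7, k=2)): [G, D, A, E, H, C, B, F]
After 3 (swap(5, 3)): [G, D, A, C, H, E, B, F]
After 4 (reverse(5, 6)): [G, D, A, C, H, B, E, F]
After 5 (swap(7, 4)): [G, D, A, C, F, B, E, H]
After 6 (reverse(2, 7)): [G, D, H, E, B, F, C, A]
After 7 (rotate_left(0, 2, k=2)): [H, G, D, E, B, F, C, A]
After 8 (swap(1, 0)): [G, H, D, E, B, F, C, A]
After 9 (reverse(3, 6)): [G, H, D, C, F, B, E, A]
After 10 (rotate_left(4, 7, k=2)): [G, H, D, C, E, A, F, B]

Answer: [G, H, D, C, E, A, F, B]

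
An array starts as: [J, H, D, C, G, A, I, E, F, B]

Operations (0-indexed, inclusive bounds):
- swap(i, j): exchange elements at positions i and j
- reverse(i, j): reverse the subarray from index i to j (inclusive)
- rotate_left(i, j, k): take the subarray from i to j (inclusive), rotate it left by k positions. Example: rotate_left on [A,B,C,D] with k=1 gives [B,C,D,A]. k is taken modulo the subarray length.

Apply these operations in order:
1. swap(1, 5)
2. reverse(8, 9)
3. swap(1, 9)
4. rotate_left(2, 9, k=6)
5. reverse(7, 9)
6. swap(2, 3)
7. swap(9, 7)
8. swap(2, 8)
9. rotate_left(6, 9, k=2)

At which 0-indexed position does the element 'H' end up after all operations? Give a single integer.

After 1 (swap(1, 5)): [J, A, D, C, G, H, I, E, F, B]
After 2 (reverse(8, 9)): [J, A, D, C, G, H, I, E, B, F]
After 3 (swap(1, 9)): [J, F, D, C, G, H, I, E, B, A]
After 4 (rotate_left(2, 9, k=6)): [J, F, B, A, D, C, G, H, I, E]
After 5 (reverse(7, 9)): [J, F, B, A, D, C, G, E, I, H]
After 6 (swap(2, 3)): [J, F, A, B, D, C, G, E, I, H]
After 7 (swap(9, 7)): [J, F, A, B, D, C, G, H, I, E]
After 8 (swap(2, 8)): [J, F, I, B, D, C, G, H, A, E]
After 9 (rotate_left(6, 9, k=2)): [J, F, I, B, D, C, A, E, G, H]

Answer: 9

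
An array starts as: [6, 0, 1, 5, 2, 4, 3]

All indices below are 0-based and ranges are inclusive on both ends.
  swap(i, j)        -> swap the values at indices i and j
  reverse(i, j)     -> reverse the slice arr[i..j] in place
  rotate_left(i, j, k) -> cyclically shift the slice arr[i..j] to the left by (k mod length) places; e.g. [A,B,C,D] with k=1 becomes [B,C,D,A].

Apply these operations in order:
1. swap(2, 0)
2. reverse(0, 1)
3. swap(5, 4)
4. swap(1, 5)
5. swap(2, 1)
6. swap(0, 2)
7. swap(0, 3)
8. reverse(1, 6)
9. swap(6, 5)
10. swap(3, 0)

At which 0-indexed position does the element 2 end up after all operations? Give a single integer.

After 1 (swap(2, 0)): [1, 0, 6, 5, 2, 4, 3]
After 2 (reverse(0, 1)): [0, 1, 6, 5, 2, 4, 3]
After 3 (swap(5, 4)): [0, 1, 6, 5, 4, 2, 3]
After 4 (swap(1, 5)): [0, 2, 6, 5, 4, 1, 3]
After 5 (swap(2, 1)): [0, 6, 2, 5, 4, 1, 3]
After 6 (swap(0, 2)): [2, 6, 0, 5, 4, 1, 3]
After 7 (swap(0, 3)): [5, 6, 0, 2, 4, 1, 3]
After 8 (reverse(1, 6)): [5, 3, 1, 4, 2, 0, 6]
After 9 (swap(6, 5)): [5, 3, 1, 4, 2, 6, 0]
After 10 (swap(3, 0)): [4, 3, 1, 5, 2, 6, 0]

Answer: 4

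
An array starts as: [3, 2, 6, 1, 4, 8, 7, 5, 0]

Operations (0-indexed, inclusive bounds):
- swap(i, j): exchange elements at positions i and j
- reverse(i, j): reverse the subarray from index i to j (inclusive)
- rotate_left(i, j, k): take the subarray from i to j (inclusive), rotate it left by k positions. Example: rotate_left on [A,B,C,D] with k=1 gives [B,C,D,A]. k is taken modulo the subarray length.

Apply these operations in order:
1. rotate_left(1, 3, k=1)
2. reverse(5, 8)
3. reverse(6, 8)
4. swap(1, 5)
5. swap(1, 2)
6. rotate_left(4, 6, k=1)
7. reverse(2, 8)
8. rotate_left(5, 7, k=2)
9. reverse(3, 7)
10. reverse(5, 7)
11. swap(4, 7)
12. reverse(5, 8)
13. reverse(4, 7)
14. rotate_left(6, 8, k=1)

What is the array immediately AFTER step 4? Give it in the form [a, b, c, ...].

After 1 (rotate_left(1, 3, k=1)): [3, 6, 1, 2, 4, 8, 7, 5, 0]
After 2 (reverse(5, 8)): [3, 6, 1, 2, 4, 0, 5, 7, 8]
After 3 (reverse(6, 8)): [3, 6, 1, 2, 4, 0, 8, 7, 5]
After 4 (swap(1, 5)): [3, 0, 1, 2, 4, 6, 8, 7, 5]

Answer: [3, 0, 1, 2, 4, 6, 8, 7, 5]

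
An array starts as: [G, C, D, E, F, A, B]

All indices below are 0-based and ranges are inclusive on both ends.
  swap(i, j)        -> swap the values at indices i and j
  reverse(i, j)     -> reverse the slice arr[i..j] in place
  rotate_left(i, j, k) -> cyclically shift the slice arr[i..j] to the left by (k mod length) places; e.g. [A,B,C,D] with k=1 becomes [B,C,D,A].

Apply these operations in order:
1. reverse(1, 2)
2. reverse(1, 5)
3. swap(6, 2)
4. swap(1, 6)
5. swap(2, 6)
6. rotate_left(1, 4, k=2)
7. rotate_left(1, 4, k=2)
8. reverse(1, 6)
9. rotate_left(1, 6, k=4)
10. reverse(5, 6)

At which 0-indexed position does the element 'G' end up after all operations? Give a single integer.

Answer: 0

Derivation:
After 1 (reverse(1, 2)): [G, D, C, E, F, A, B]
After 2 (reverse(1, 5)): [G, A, F, E, C, D, B]
After 3 (swap(6, 2)): [G, A, B, E, C, D, F]
After 4 (swap(1, 6)): [G, F, B, E, C, D, A]
After 5 (swap(2, 6)): [G, F, A, E, C, D, B]
After 6 (rotate_left(1, 4, k=2)): [G, E, C, F, A, D, B]
After 7 (rotate_left(1, 4, k=2)): [G, F, A, E, C, D, B]
After 8 (reverse(1, 6)): [G, B, D, C, E, A, F]
After 9 (rotate_left(1, 6, k=4)): [G, A, F, B, D, C, E]
After 10 (reverse(5, 6)): [G, A, F, B, D, E, C]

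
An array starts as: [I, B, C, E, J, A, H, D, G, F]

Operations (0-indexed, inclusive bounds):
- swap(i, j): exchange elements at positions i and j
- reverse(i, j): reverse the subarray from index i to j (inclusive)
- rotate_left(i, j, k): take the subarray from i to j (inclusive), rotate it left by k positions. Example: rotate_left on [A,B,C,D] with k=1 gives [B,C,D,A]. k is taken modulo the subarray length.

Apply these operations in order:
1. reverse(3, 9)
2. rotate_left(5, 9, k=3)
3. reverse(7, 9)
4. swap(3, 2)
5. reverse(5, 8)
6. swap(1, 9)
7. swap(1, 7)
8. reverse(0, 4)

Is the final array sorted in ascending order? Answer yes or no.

Answer: no

Derivation:
After 1 (reverse(3, 9)): [I, B, C, F, G, D, H, A, J, E]
After 2 (rotate_left(5, 9, k=3)): [I, B, C, F, G, J, E, D, H, A]
After 3 (reverse(7, 9)): [I, B, C, F, G, J, E, A, H, D]
After 4 (swap(3, 2)): [I, B, F, C, G, J, E, A, H, D]
After 5 (reverse(5, 8)): [I, B, F, C, G, H, A, E, J, D]
After 6 (swap(1, 9)): [I, D, F, C, G, H, A, E, J, B]
After 7 (swap(1, 7)): [I, E, F, C, G, H, A, D, J, B]
After 8 (reverse(0, 4)): [G, C, F, E, I, H, A, D, J, B]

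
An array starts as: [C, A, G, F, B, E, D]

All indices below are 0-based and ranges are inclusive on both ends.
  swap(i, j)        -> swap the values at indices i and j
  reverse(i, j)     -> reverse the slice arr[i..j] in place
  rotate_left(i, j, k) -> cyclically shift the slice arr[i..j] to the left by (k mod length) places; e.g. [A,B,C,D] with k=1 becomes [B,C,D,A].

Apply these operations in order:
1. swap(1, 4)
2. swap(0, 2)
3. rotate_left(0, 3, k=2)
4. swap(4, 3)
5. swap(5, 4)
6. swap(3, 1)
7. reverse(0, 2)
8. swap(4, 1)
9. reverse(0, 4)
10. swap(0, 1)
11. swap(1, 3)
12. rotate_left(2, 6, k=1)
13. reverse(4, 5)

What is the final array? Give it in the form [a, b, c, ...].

After 1 (swap(1, 4)): [C, B, G, F, A, E, D]
After 2 (swap(0, 2)): [G, B, C, F, A, E, D]
After 3 (rotate_left(0, 3, k=2)): [C, F, G, B, A, E, D]
After 4 (swap(4, 3)): [C, F, G, A, B, E, D]
After 5 (swap(5, 4)): [C, F, G, A, E, B, D]
After 6 (swap(3, 1)): [C, A, G, F, E, B, D]
After 7 (reverse(0, 2)): [G, A, C, F, E, B, D]
After 8 (swap(4, 1)): [G, E, C, F, A, B, D]
After 9 (reverse(0, 4)): [A, F, C, E, G, B, D]
After 10 (swap(0, 1)): [F, A, C, E, G, B, D]
After 11 (swap(1, 3)): [F, E, C, A, G, B, D]
After 12 (rotate_left(2, 6, k=1)): [F, E, A, G, B, D, C]
After 13 (reverse(4, 5)): [F, E, A, G, D, B, C]

Answer: [F, E, A, G, D, B, C]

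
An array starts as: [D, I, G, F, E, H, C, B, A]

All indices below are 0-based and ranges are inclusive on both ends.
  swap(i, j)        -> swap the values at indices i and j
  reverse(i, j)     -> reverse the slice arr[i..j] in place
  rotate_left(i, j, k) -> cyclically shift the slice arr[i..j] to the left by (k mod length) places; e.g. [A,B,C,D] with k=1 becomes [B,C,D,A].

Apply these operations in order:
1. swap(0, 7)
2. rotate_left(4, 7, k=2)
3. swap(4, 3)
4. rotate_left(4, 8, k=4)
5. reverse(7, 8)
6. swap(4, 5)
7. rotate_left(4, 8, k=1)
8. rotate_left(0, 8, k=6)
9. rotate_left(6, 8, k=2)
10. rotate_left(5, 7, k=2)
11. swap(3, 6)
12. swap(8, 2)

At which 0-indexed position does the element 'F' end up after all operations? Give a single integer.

Answer: 8

Derivation:
After 1 (swap(0, 7)): [B, I, G, F, E, H, C, D, A]
After 2 (rotate_left(4, 7, k=2)): [B, I, G, F, C, D, E, H, A]
After 3 (swap(4, 3)): [B, I, G, C, F, D, E, H, A]
After 4 (rotate_left(4, 8, k=4)): [B, I, G, C, A, F, D, E, H]
After 5 (reverse(7, 8)): [B, I, G, C, A, F, D, H, E]
After 6 (swap(4, 5)): [B, I, G, C, F, A, D, H, E]
After 7 (rotate_left(4, 8, k=1)): [B, I, G, C, A, D, H, E, F]
After 8 (rotate_left(0, 8, k=6)): [H, E, F, B, I, G, C, A, D]
After 9 (rotate_left(6, 8, k=2)): [H, E, F, B, I, G, D, C, A]
After 10 (rotate_left(5, 7, k=2)): [H, E, F, B, I, C, G, D, A]
After 11 (swap(3, 6)): [H, E, F, G, I, C, B, D, A]
After 12 (swap(8, 2)): [H, E, A, G, I, C, B, D, F]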